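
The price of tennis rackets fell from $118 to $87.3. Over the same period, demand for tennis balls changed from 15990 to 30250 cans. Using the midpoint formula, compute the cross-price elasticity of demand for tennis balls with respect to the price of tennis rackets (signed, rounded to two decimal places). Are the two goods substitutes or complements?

-2.06; complements

%ΔQ_{tennis balls} = (30250 − 15990)/avg = 14260/23120 = 0.616782…
%ΔP_{tennis rackets} = (87.3 − 118)/avg = -30.7/102.65 = -0.299074…
E_cross = (14260/23120) / (-30.7/102.65) = -2.0623…
E_cross < 0 ⇒ the goods are complements.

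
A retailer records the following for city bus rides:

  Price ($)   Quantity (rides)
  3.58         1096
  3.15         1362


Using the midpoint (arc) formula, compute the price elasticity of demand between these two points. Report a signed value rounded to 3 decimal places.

-1.694

%ΔQ = (1362 − 1096) / [(1096 + 1362)/2] = 266/1229 = 0.216436…
%ΔP = (3.15 − 3.58) / [(3.58 + 3.15)/2] = -0.43/3.365 = -0.127786…
Arc Ed = %ΔQ / %ΔP = (266/1229) / (-0.43/3.365) = -1.69373…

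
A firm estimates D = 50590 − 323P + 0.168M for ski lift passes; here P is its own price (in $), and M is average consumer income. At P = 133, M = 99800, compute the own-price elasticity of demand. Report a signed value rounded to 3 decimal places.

At the given values, D = 50590 − 323(133) + 0.168(99800) = 24397.4.
∂D/∂P = −323.
E = (-323) × (133/24397.4) = -1.76080…

-1.761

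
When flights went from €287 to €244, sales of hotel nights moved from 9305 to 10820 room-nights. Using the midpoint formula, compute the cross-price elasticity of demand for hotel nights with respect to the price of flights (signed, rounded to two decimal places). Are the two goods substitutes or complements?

%ΔQ_{hotel nights} = (10820 − 9305)/avg = 1515/10062.5 = 0.150559…
%ΔP_{flights} = (244 − 287)/avg = -43/265.5 = -0.161958…
E_cross = (1515/10062.5) / (-43/265.5) = -0.9296…
E_cross < 0 ⇒ the goods are complements.

-0.93; complements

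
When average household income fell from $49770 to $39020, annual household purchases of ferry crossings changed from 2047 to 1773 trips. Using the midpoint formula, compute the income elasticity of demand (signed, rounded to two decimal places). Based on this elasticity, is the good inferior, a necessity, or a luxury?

%ΔQ = (1773 − 2047)/[( 2047 + 1773)/2] = -274/1910 = -0.143455…
%ΔIncome = (39020 − 49770)/[( 49770 + 39020)/2] = -10750/44395 = -0.242144…
E_income = (-274/1910) / (-10750/44395) = 0.5924…
0 < E_income < 1 ⇒ normal good, necessity.

0.59; necessity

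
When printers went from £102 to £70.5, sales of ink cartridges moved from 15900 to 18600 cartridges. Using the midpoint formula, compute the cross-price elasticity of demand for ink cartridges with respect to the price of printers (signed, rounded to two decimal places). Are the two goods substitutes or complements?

%ΔQ_{ink cartridges} = (18600 − 15900)/avg = 2700/17250 = 0.156521…
%ΔP_{printers} = (70.5 − 102)/avg = -31.5/86.25 = -0.365217…
E_cross = (2700/17250) / (-31.5/86.25) = -0.4285…
E_cross < 0 ⇒ the goods are complements.

-0.43; complements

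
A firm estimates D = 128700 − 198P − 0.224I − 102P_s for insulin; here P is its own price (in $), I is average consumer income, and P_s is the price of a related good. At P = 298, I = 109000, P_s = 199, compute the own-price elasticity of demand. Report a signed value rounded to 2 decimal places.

At the given values, D = 128700 − 198(298) − 0.224(109000) − 102(199) = 24982.
∂D/∂P = −198.
E = (-198) × (298/24982) = -2.3618…

-2.36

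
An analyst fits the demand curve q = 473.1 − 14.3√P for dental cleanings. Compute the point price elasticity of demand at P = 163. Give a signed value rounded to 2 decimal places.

-0.31

dq/dP = −14.3/(2√P) = -0.560031. At P = 163, q = 290.53.
Ed = (dq/dP)·(P/q) = (-0.560031) × (163/290.53) = -0.3142…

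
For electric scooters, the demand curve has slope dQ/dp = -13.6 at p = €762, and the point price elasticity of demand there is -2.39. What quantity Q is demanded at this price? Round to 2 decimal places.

Ed = (dQ/dp)·(p/Q) ⇒ Q = (dQ/dp)·p/Ed = (-13.6)·762/(-2.39) = 4336.0669…

4336.07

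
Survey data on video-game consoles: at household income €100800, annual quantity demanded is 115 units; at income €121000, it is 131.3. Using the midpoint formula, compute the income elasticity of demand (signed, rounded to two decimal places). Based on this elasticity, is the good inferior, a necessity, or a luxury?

0.73; necessity

%ΔQ = (131.3 − 115)/[( 115 + 131.3)/2] = 16.3/123.15 = 0.132358…
%ΔIncome = (121000 − 100800)/[( 100800 + 121000)/2] = 20200/110900 = 0.182146…
E_income = (16.3/123.15) / (20200/110900) = 0.7266…
0 < E_income < 1 ⇒ normal good, necessity.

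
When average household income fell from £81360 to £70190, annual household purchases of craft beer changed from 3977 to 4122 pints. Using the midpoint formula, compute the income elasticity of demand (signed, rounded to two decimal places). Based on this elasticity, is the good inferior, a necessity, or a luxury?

-0.24; inferior

%ΔQ = (4122 − 3977)/[( 3977 + 4122)/2] = 145/4049.5 = 0.035806…
%ΔIncome = (70190 − 81360)/[( 81360 + 70190)/2] = -11170/75775 = -0.147410…
E_income = (145/4049.5) / (-11170/75775) = -0.2429…
E_income < 0 ⇒ inferior good.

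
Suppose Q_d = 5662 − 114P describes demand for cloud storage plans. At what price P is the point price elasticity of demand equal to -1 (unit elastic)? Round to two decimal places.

24.83

Ed = −114P/(5662 − 114P). Set this equal to -1:
114P = 1·(5662 − 114P) ⇒ 114P(1 + 1) = 1·5662
P = 1·5662 / (114·2) = 24.8333…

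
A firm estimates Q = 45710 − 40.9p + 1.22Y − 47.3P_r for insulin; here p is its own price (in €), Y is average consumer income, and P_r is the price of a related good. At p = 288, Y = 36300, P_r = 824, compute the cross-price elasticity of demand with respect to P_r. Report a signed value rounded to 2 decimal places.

At the given values, Q = 45710 − 40.9(288) + 1.22(36300) − 47.3(824) = 39241.6.
∂Q/∂P_r = -47.3.
E = (-47.3) × (824/39241.6) = -0.9932…

-0.99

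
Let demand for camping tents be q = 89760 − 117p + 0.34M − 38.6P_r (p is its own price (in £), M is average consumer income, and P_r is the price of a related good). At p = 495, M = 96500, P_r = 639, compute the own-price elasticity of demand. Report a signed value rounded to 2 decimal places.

-1.45

At the given values, q = 89760 − 117(495) + 0.34(96500) − 38.6(639) = 39989.6.
∂q/∂p = −117.
E = (-117) × (495/39989.6) = -1.4482…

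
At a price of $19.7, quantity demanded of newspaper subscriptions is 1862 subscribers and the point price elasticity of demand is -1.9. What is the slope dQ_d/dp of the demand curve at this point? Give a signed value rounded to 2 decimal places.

Ed = (dQ_d/dp)·(p/Q_d) ⇒ dQ_d/dp = Ed·Q_d/p = (-1.9)·1862/19.7 = -179.5837…

-179.58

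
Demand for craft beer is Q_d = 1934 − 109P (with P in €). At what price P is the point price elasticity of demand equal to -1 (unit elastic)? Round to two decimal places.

8.87

Ed = −109P/(1934 − 109P). Set this equal to -1:
109P = 1·(1934 − 109P) ⇒ 109P(1 + 1) = 1·1934
P = 1·1934 / (109·2) = 8.8715…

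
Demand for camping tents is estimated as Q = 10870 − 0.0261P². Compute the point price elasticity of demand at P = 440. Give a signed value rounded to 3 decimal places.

dQ/dP = −2·0.0261·P = -22.968. At P = 440, Q = 5817.04.
Ed = (dQ/dP)·(P/Q) = (-22.968) × (440/5817.04) = -1.73729…

-1.737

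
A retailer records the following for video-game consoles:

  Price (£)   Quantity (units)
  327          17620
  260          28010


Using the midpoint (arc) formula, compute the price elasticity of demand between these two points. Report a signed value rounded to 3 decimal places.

-1.995

%ΔQ = (28010 − 17620) / [(17620 + 28010)/2] = 10390/22815 = 0.455402…
%ΔP = (260 − 327) / [(327 + 260)/2] = -67/293.5 = -0.228279…
Arc Ed = %ΔQ / %ΔP = (10390/22815) / (-67/293.5) = -1.99493…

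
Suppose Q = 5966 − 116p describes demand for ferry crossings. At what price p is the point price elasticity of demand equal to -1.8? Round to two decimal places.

33.06

Ed = −116p/(5966 − 116p). Set this equal to -1.8:
116p = 1.8·(5966 − 116p) ⇒ 116p(1 + 1.8) = 1.8·5966
p = 1.8·5966 / (116·2.8) = 33.0628…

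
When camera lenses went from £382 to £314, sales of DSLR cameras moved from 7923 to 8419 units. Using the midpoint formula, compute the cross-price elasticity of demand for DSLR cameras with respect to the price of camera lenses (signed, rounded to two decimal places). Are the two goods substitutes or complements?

%ΔQ_{DSLR cameras} = (8419 − 7923)/avg = 496/8171 = 0.060702…
%ΔP_{camera lenses} = (314 − 382)/avg = -68/348 = -0.195402…
E_cross = (496/8171) / (-68/348) = -0.3106…
E_cross < 0 ⇒ the goods are complements.

-0.31; complements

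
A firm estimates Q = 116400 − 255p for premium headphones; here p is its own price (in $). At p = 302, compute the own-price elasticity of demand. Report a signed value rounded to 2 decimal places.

At the given values, Q = 116400 − 255(302) = 39390.
∂Q/∂p = −255.
E = (-255) × (302/39390) = -1.9550…

-1.96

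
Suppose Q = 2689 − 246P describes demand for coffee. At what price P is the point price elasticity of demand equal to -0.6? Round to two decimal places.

Ed = −246P/(2689 − 246P). Set this equal to -0.6:
246P = 0.6·(2689 − 246P) ⇒ 246P(1 + 0.6) = 0.6·2689
P = 0.6·2689 / (246·1.6) = 4.0990…

4.10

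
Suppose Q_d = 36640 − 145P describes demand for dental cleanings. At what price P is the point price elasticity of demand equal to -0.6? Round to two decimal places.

Ed = −145P/(36640 − 145P). Set this equal to -0.6:
145P = 0.6·(36640 − 145P) ⇒ 145P(1 + 0.6) = 0.6·36640
P = 0.6·36640 / (145·1.6) = 94.7586…

94.76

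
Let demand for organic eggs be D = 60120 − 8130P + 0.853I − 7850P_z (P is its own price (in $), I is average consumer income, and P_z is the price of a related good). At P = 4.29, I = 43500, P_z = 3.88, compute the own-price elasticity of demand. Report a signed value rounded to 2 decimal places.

-1.09

At the given values, D = 60120 − 8130(4.29) + 0.853(43500) − 7850(3.88) = 31889.8.
∂D/∂P = −8130.
E = (-8130) × (4.29/31889.8) = -1.0936…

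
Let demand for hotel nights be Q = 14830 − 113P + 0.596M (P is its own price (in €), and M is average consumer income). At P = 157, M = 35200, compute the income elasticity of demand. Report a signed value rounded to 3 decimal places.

At the given values, Q = 14830 − 113(157) + 0.596(35200) = 18068.2.
∂Q/∂M = 0.596.
E = (0.596) × (35200/18068.2) = 1.16111…

1.161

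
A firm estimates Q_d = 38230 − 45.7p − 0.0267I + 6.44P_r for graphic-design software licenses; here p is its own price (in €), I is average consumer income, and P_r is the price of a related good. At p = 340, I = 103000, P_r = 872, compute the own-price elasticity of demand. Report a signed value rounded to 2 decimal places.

At the given values, Q_d = 38230 − 45.7(340) − 0.0267(103000) + 6.44(872) = 25557.58.
∂Q_d/∂p = −45.7.
E = (-45.7) × (340/25557.58) = -0.6079…

-0.61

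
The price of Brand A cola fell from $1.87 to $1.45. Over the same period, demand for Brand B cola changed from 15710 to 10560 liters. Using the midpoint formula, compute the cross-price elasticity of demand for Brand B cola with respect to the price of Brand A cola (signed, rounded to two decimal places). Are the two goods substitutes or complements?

1.55; substitutes

%ΔQ_{Brand B cola} = (10560 − 15710)/avg = -5150/13135 = -0.392082…
%ΔP_{Brand A cola} = (1.45 − 1.87)/avg = -0.42/1.66 = -0.253012…
E_cross = (-5150/13135) / (-0.42/1.66) = 1.5496…
E_cross > 0 ⇒ the goods are substitutes.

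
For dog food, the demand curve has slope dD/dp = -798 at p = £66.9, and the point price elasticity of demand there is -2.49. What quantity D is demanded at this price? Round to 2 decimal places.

Ed = (dD/dp)·(p/D) ⇒ D = (dD/dp)·p/Ed = (-798)·66.9/(-2.49) = 21440.2409…

21440.24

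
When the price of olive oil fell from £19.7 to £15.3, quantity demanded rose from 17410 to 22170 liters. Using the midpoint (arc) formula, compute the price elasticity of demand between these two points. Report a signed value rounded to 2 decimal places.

-0.96

%ΔQ = (22170 − 17410) / [(17410 + 22170)/2] = 4760/19790 = 0.240525…
%ΔP = (15.3 − 19.7) / [(19.7 + 15.3)/2] = -4.4/17.5 = -0.251428…
Arc Ed = %ΔQ / %ΔP = (4760/19790) / (-4.4/17.5) = -0.9566…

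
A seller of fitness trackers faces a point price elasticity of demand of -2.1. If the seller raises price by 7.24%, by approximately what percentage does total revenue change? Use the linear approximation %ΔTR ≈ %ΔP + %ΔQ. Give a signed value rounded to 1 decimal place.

%ΔQ ≈ Ed × %ΔP = (-2.1) × (+7.24%) = -15.2040%
%ΔTR ≈ %ΔP + %ΔQ = (+7.24%) + (-15.2040%) = -7.9640%

-8.0%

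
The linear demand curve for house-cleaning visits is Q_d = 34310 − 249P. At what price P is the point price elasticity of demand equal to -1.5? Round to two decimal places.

82.67

Ed = −249P/(34310 − 249P). Set this equal to -1.5:
249P = 1.5·(34310 − 249P) ⇒ 249P(1 + 1.5) = 1.5·34310
P = 1.5·34310 / (249·2.5) = 82.6746…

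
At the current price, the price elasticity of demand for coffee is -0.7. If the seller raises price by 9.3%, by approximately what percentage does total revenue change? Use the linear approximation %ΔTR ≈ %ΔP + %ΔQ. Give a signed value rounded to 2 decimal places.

+2.79%

%ΔQ ≈ Ed × %ΔP = (-0.7) × (+9.3%) = -6.5100%
%ΔTR ≈ %ΔP + %ΔQ = (+9.3%) + (-6.5100%) = +2.7900%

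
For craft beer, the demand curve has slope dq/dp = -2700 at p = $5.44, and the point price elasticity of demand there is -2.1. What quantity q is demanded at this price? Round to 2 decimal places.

6994.29

Ed = (dq/dp)·(p/q) ⇒ q = (dq/dp)·p/Ed = (-2700)·5.44/(-2.1) = 6994.2857…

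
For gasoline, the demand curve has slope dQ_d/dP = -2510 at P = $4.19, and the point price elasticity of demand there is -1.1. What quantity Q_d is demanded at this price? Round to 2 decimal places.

9560.82

Ed = (dQ_d/dP)·(P/Q_d) ⇒ Q_d = (dQ_d/dP)·P/Ed = (-2510)·4.19/(-1.1) = 9560.8181…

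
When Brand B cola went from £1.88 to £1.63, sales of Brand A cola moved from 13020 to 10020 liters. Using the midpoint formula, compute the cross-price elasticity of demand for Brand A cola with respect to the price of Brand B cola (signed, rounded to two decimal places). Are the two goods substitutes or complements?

1.83; substitutes

%ΔQ_{Brand A cola} = (10020 − 13020)/avg = -3000/11520 = -0.260416…
%ΔP_{Brand B cola} = (1.63 − 1.88)/avg = -0.25/1.755 = -0.142450…
E_cross = (-3000/11520) / (-0.25/1.755) = 1.8281…
E_cross > 0 ⇒ the goods are substitutes.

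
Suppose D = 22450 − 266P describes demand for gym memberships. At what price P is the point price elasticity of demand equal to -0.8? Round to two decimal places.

Ed = −266P/(22450 − 266P). Set this equal to -0.8:
266P = 0.8·(22450 − 266P) ⇒ 266P(1 + 0.8) = 0.8·22450
P = 0.8·22450 / (266·1.8) = 37.5104…

37.51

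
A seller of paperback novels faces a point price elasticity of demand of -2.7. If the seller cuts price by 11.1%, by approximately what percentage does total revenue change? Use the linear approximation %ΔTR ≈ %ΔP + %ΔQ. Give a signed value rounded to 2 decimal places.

+18.87%

%ΔQ ≈ Ed × %ΔP = (-2.7) × (-11.1%) = +29.9700%
%ΔTR ≈ %ΔP + %ΔQ = (-11.1%) + (+29.9700%) = +18.8700%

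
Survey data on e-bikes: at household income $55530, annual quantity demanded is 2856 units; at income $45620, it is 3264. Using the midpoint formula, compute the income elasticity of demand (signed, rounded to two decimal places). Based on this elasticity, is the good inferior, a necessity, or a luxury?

-0.68; inferior

%ΔQ = (3264 − 2856)/[( 2856 + 3264)/2] = 408/3060 = 0.133333…
%ΔIncome = (45620 − 55530)/[( 55530 + 45620)/2] = -9910/50575 = -0.195946…
E_income = (408/3060) / (-9910/50575) = -0.6804…
E_income < 0 ⇒ inferior good.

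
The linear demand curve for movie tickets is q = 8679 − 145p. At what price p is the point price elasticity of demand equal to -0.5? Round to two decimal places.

Ed = −145p/(8679 − 145p). Set this equal to -0.5:
145p = 0.5·(8679 − 145p) ⇒ 145p(1 + 0.5) = 0.5·8679
p = 0.5·8679 / (145·1.5) = 19.9517…

19.95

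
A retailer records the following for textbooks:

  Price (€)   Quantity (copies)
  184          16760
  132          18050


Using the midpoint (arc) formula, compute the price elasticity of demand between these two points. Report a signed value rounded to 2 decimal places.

-0.23

%ΔQ = (18050 − 16760) / [(16760 + 18050)/2] = 1290/17405 = 0.074116…
%ΔP = (132 − 184) / [(184 + 132)/2] = -52/158 = -0.329113…
Arc Ed = %ΔQ / %ΔP = (1290/17405) / (-52/158) = -0.2252…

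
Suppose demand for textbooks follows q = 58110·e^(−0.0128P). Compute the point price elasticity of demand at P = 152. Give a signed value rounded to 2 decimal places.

-1.95

dq/dP = −0.0128·q = -106.291. At P = 152, q = 8304.
Ed = (dq/dP)·(P/q) = (-106.291) × (152/8304) = -1.9456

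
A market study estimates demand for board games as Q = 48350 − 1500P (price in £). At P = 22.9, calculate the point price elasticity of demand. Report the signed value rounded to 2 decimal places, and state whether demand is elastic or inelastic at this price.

dQ/dP = −1500. At P = 22.9, Q = 48350 − 1500(22.9) = 14000.
Ed = (dQ/dP)·(P/Q) = −1500 × (22.9/14000) = -2.4535…
|Ed| = 2.45 > 1, so demand is elastic.

-2.45; elastic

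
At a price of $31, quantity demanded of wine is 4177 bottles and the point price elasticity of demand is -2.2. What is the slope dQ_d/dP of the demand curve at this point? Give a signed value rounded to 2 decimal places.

Ed = (dQ_d/dP)·(P/Q_d) ⇒ dQ_d/dP = Ed·Q_d/P = (-2.2)·4177/31 = -296.4322…

-296.43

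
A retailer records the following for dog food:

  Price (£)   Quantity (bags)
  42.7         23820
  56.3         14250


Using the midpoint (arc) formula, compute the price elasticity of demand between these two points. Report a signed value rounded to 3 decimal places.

%ΔQ = (14250 − 23820) / [(23820 + 14250)/2] = -9570/19035 = -0.502758…
%ΔP = (56.3 − 42.7) / [(42.7 + 56.3)/2] = 13.6/49.5 = 0.274747…
Arc Ed = %ΔQ / %ΔP = (-9570/19035) / (13.6/49.5) = -1.82989…

-1.830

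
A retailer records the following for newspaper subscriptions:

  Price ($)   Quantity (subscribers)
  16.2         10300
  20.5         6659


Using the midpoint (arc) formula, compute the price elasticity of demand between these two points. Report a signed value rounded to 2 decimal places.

-1.83

%ΔQ = (6659 − 10300) / [(10300 + 6659)/2] = -3641/8479.5 = -0.429388…
%ΔP = (20.5 − 16.2) / [(16.2 + 20.5)/2] = 4.3/18.35 = 0.234332…
Arc Ed = %ΔQ / %ΔP = (-3641/8479.5) / (4.3/18.35) = -1.8323…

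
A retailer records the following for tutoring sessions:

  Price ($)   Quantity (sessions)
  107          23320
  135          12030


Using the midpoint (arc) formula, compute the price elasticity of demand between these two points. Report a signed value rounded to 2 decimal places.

%ΔQ = (12030 − 23320) / [(23320 + 12030)/2] = -11290/17675 = -0.638755…
%ΔP = (135 − 107) / [(107 + 135)/2] = 28/121 = 0.231404…
Arc Ed = %ΔQ / %ΔP = (-11290/17675) / (28/121) = -2.7603…

-2.76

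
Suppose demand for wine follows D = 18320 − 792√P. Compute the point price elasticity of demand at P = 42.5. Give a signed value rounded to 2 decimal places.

dD/dP = −792/(2√P) = -60.7436. At P = 42.5, D = 13156.8.
Ed = (dD/dP)·(P/D) = (-60.7436) × (42.5/13156.8) = -0.1962…

-0.20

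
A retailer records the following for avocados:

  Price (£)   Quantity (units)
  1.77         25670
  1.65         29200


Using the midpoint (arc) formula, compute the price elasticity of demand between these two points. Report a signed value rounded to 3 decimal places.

%ΔQ = (29200 − 25670) / [(25670 + 29200)/2] = 3530/27435 = 0.128667…
%ΔP = (1.65 − 1.77) / [(1.77 + 1.65)/2] = -0.12/1.71 = -0.070175…
Arc Ed = %ΔQ / %ΔP = (3530/27435) / (-0.12/1.71) = -1.83351…

-1.834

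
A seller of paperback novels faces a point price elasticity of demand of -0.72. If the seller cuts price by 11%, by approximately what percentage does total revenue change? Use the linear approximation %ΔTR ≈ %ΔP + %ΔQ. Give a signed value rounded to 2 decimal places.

-3.08%

%ΔQ ≈ Ed × %ΔP = (-0.72) × (-11%) = +7.9200%
%ΔTR ≈ %ΔP + %ΔQ = (-11%) + (+7.9200%) = -3.0800%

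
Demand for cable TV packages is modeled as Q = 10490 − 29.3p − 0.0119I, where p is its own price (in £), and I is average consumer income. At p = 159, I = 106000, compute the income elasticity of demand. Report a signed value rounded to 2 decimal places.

At the given values, Q = 10490 − 29.3(159) − 0.0119(106000) = 4569.9.
∂Q/∂I = -0.0119.
E = (-0.0119) × (106000/4569.9) = -0.2760…

-0.28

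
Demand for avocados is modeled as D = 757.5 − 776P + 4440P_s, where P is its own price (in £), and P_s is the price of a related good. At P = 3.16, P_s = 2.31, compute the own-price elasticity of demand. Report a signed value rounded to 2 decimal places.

At the given values, D = 757.5 − 776(3.16) + 4440(2.31) = 8561.74.
∂D/∂P = −776.
E = (-776) × (3.16/8561.74) = -0.2864…

-0.29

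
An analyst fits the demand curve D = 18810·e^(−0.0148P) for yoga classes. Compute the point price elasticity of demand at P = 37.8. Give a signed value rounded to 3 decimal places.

dD/dP = −0.0148·D = -159.107. At P = 37.8, D = 10750.5.
Ed = (dD/dP)·(P/D) = (-159.107) × (37.8/10750.5) = -0.55944

-0.559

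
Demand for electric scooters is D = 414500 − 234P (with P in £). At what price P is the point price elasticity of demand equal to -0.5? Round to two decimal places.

Ed = −234P/(414500 − 234P). Set this equal to -0.5:
234P = 0.5·(414500 − 234P) ⇒ 234P(1 + 0.5) = 0.5·414500
P = 0.5·414500 / (234·1.5) = 590.4558…

590.46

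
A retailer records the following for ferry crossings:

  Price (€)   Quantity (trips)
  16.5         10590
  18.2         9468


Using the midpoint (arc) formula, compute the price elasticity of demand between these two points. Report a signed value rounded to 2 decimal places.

%ΔQ = (9468 − 10590) / [(10590 + 9468)/2] = -1122/10029 = -0.111875…
%ΔP = (18.2 − 16.5) / [(16.5 + 18.2)/2] = 1.7/17.35 = 0.097982…
Arc Ed = %ΔQ / %ΔP = (-1122/10029) / (1.7/17.35) = -1.1417…

-1.14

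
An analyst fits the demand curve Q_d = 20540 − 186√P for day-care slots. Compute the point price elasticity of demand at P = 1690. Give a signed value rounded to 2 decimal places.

-0.30

dQ_d/dP = −186/(2√P) = -2.26224. At P = 1690, Q_d = 12893.6.
Ed = (dQ_d/dP)·(P/Q_d) = (-2.26224) × (1690/12893.6) = -0.2965…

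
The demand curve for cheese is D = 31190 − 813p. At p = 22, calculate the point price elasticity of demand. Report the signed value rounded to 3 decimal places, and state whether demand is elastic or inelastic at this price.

-1.344; elastic

dD/dp = −813. At p = 22, D = 31190 − 813(22) = 13304.
Ed = (dD/dp)·(p/D) = −813 × (22/13304) = -1.34440…
|Ed| = 1.344 > 1, so demand is elastic.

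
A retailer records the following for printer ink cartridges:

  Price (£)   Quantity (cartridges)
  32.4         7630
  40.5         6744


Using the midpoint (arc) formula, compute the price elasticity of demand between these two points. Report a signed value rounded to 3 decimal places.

-0.555

%ΔQ = (6744 − 7630) / [(7630 + 6744)/2] = -886/7187 = -0.123278…
%ΔP = (40.5 − 32.4) / [(32.4 + 40.5)/2] = 8.1/36.45 = 0.222222…
Arc Ed = %ΔQ / %ΔP = (-886/7187) / (8.1/36.45) = -0.55475…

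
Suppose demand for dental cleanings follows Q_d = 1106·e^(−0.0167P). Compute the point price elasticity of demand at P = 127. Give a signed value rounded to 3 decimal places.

-2.121

dQ_d/dP = −0.0167·Q_d = -2.21501. At P = 127, Q_d = 132.636.
Ed = (dQ_d/dP)·(P/Q_d) = (-2.21501) × (127/132.636) = -2.1209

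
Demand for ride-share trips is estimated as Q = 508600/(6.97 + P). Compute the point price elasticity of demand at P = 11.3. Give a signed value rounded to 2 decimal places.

dQ/dP = −508600/(6.97 + P)² = -1523.7. At P = 11.3, Q = 27838.
Ed = (dQ/dP)·(P/Q) = (-1523.7) × (11.3/27838) = -0.6185…

-0.62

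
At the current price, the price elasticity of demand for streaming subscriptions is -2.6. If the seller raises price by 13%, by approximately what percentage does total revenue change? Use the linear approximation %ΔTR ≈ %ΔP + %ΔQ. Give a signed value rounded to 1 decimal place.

-20.8%

%ΔQ ≈ Ed × %ΔP = (-2.6) × (+13%) = -33.8000%
%ΔTR ≈ %ΔP + %ΔQ = (+13%) + (-33.8000%) = -20.8000%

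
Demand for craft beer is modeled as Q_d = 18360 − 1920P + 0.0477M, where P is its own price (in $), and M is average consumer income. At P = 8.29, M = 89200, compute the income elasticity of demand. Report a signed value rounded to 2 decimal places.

0.64

At the given values, Q_d = 18360 − 1920(8.29) + 0.0477(89200) = 6698.04.
∂Q_d/∂M = 0.0477.
E = (0.0477) × (89200/6698.04) = 0.6352…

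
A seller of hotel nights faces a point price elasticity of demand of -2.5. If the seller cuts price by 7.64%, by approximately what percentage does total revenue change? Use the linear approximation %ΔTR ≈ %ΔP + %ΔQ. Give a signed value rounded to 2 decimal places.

%ΔQ ≈ Ed × %ΔP = (-2.5) × (-7.64%) = +19.1000%
%ΔTR ≈ %ΔP + %ΔQ = (-7.64%) + (+19.1000%) = +11.4600%

+11.46%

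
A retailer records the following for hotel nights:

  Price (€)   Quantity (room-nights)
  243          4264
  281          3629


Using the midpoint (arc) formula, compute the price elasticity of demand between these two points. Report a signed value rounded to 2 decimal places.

%ΔQ = (3629 − 4264) / [(4264 + 3629)/2] = -635/3946.5 = -0.160902…
%ΔP = (281 − 243) / [(243 + 281)/2] = 38/262 = 0.145038…
Arc Ed = %ΔQ / %ΔP = (-635/3946.5) / (38/262) = -1.1093…

-1.11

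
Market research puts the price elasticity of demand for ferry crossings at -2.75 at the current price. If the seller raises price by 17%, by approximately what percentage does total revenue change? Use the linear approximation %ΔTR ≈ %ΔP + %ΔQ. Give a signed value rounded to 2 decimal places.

%ΔQ ≈ Ed × %ΔP = (-2.75) × (+17%) = -46.7500%
%ΔTR ≈ %ΔP + %ΔQ = (+17%) + (-46.7500%) = -29.7500%

-29.75%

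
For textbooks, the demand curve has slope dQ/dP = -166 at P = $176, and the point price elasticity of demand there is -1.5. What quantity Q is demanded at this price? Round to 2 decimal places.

Ed = (dQ/dP)·(P/Q) ⇒ Q = (dQ/dP)·P/Ed = (-166)·176/(-1.5) = 19477.3333…

19477.33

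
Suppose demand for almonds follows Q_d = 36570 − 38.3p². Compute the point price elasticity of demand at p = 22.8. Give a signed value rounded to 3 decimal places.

-2.390

dQ_d/dp = −2·38.3·p = -1746.48. At p = 22.8, Q_d = 16660.128.
Ed = (dQ_d/dp)·(p/Q_d) = (-1746.48) × (22.8/16660.128) = -2.39012…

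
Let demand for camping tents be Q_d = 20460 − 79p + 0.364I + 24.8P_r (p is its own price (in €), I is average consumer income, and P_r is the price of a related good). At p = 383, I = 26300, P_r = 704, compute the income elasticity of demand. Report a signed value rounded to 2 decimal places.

At the given values, Q_d = 20460 − 79(383) + 0.364(26300) + 24.8(704) = 17235.4.
∂Q_d/∂I = 0.364.
E = (0.364) × (26300/17235.4) = 0.5554…

0.56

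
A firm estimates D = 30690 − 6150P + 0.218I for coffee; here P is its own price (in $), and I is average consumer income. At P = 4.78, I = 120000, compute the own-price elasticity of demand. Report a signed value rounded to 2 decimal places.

-1.07

At the given values, D = 30690 − 6150(4.78) + 0.218(120000) = 27453.
∂D/∂P = −6150.
E = (-6150) × (4.78/27453) = -1.0708…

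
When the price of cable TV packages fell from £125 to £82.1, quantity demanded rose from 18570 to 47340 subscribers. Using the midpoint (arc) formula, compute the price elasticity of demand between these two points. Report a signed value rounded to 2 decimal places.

-2.11

%ΔQ = (47340 − 18570) / [(18570 + 47340)/2] = 28770/32955 = 0.873008…
%ΔP = (82.1 − 125) / [(125 + 82.1)/2] = -42.9/103.55 = -0.414292…
Arc Ed = %ΔQ / %ΔP = (28770/32955) / (-42.9/103.55) = -2.1072…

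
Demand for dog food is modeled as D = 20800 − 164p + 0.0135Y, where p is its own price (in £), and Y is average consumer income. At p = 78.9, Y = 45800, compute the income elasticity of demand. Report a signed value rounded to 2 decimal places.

At the given values, D = 20800 − 164(78.9) + 0.0135(45800) = 8478.7.
∂D/∂Y = 0.0135.
E = (0.0135) × (45800/8478.7) = 0.0729…

0.07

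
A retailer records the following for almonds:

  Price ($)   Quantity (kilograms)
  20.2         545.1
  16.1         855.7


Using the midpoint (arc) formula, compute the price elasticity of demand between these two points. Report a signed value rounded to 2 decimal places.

-1.96

%ΔQ = (855.7 − 545.1) / [(545.1 + 855.7)/2] = 310.6/700.4 = 0.443460…
%ΔP = (16.1 − 20.2) / [(20.2 + 16.1)/2] = -4.1/18.15 = -0.225895…
Arc Ed = %ΔQ / %ΔP = (310.6/700.4) / (-4.1/18.15) = -1.9631…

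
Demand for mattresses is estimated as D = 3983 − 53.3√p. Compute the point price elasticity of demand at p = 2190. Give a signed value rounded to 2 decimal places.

-0.84

dD/dp = −53.3/(2√p) = -0.569476. At p = 2190, D = 1488.7.
Ed = (dD/dp)·(p/D) = (-0.569476) × (2190/1488.7) = -0.8377…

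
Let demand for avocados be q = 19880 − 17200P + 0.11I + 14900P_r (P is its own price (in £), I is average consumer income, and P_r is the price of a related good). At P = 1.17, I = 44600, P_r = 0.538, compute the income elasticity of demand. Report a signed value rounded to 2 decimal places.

At the given values, q = 19880 − 17200(1.17) + 0.11(44600) + 14900(0.538) = 12678.2.
∂q/∂I = 0.11.
E = (0.11) × (44600/12678.2) = 0.3869…

0.39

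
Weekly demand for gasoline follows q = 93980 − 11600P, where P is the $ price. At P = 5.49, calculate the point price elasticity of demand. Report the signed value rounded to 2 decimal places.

-2.10

dq/dP = −11600. At P = 5.49, q = 93980 − 11600(5.49) = 30296.
Ed = (dq/dP)·(P/q) = −11600 × (5.49/30296) = -2.1020…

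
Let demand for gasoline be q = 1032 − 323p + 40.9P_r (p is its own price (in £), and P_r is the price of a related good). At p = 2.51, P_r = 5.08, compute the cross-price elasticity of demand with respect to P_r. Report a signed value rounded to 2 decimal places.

At the given values, q = 1032 − 323(2.51) + 40.9(5.08) = 429.042.
∂q/∂P_r = 40.9.
E = (40.9) × (5.08/429.042) = 0.4842…

0.48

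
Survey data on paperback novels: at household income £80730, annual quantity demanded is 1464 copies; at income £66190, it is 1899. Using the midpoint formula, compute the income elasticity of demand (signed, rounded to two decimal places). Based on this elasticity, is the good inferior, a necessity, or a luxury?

-1.31; inferior

%ΔQ = (1899 − 1464)/[( 1464 + 1899)/2] = 435/1681.5 = 0.258697…
%ΔIncome = (66190 − 80730)/[( 80730 + 66190)/2] = -14540/73460 = -0.197930…
E_income = (435/1681.5) / (-14540/73460) = -1.3070…
E_income < 0 ⇒ inferior good.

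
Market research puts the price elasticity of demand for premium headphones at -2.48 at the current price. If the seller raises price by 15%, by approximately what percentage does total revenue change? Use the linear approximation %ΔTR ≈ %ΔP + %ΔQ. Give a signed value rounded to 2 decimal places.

%ΔQ ≈ Ed × %ΔP = (-2.48) × (+15%) = -37.2000%
%ΔTR ≈ %ΔP + %ΔQ = (+15%) + (-37.2000%) = -22.2000%

-22.20%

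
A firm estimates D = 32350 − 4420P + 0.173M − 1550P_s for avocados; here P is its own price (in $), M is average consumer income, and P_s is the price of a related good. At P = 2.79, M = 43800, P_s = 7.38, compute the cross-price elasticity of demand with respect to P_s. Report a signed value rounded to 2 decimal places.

-0.71

At the given values, D = 32350 − 4420(2.79) + 0.173(43800) − 1550(7.38) = 16156.6.
∂D/∂P_s = -1550.
E = (-1550) × (7.38/16156.6) = -0.7080…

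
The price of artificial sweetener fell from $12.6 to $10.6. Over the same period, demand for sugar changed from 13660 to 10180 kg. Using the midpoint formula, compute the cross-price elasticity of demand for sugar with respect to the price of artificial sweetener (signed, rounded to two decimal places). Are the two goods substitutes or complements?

%ΔQ_{sugar} = (10180 − 13660)/avg = -3480/11920 = -0.291946…
%ΔP_{artificial sweetener} = (10.6 − 12.6)/avg = -2/11.6 = -0.172413…
E_cross = (-3480/11920) / (-2/11.6) = 1.6932…
E_cross > 0 ⇒ the goods are substitutes.

1.69; substitutes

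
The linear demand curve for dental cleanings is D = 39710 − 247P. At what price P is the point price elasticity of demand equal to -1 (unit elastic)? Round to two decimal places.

Ed = −247P/(39710 − 247P). Set this equal to -1:
247P = 1·(39710 − 247P) ⇒ 247P(1 + 1) = 1·39710
P = 1·39710 / (247·2) = 80.3846…

80.38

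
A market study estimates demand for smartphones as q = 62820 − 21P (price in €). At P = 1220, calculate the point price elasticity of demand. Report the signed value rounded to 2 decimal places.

dq/dP = −21. At P = 1220, q = 62820 − 21(1220) = 37200.
Ed = (dq/dP)·(P/q) = −21 × (1220/37200) = -0.6887…

-0.69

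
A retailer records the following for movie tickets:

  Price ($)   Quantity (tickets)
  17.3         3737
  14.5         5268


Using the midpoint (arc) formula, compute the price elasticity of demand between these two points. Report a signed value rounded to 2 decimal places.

-1.93

%ΔQ = (5268 − 3737) / [(3737 + 5268)/2] = 1531/4502.5 = 0.340033…
%ΔP = (14.5 − 17.3) / [(17.3 + 14.5)/2] = -2.8/15.9 = -0.176100…
Arc Ed = %ΔQ / %ΔP = (1531/4502.5) / (-2.8/15.9) = -1.9309…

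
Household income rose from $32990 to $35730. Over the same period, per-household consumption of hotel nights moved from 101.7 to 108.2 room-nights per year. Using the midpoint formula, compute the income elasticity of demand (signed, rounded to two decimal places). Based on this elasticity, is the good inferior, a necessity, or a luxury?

0.78; necessity

%ΔQ = (108.2 − 101.7)/[( 101.7 + 108.2)/2] = 6.5/104.95 = 0.061934…
%ΔIncome = (35730 − 32990)/[( 32990 + 35730)/2] = 2740/34360 = 0.079743…
E_income = (6.5/104.95) / (2740/34360) = 0.7766…
0 < E_income < 1 ⇒ normal good, necessity.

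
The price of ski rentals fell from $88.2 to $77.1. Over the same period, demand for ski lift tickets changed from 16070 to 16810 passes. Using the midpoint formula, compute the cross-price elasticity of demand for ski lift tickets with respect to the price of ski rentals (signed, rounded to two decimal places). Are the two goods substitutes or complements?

-0.34; complements

%ΔQ_{ski lift tickets} = (16810 − 16070)/avg = 740/16440 = 0.045012…
%ΔP_{ski rentals} = (77.1 − 88.2)/avg = -11.1/82.65 = -0.134301…
E_cross = (740/16440) / (-11.1/82.65) = -0.3351…
E_cross < 0 ⇒ the goods are complements.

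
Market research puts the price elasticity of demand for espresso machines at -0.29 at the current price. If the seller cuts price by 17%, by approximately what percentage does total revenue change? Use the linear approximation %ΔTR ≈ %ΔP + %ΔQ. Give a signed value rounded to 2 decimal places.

%ΔQ ≈ Ed × %ΔP = (-0.29) × (-17%) = +4.9300%
%ΔTR ≈ %ΔP + %ΔQ = (-17%) + (+4.9300%) = -12.0700%

-12.07%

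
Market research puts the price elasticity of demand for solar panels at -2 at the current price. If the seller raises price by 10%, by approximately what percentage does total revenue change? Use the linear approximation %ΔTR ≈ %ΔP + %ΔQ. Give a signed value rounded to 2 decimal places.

%ΔQ ≈ Ed × %ΔP = (-2) × (+10%) = -20.0000%
%ΔTR ≈ %ΔP + %ΔQ = (+10%) + (-20.0000%) = -10.0000%

-10.00%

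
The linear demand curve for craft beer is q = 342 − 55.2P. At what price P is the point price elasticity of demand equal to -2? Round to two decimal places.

4.13

Ed = −55.2P/(342 − 55.2P). Set this equal to -2:
55.2P = 2·(342 − 55.2P) ⇒ 55.2P(1 + 2) = 2·342
P = 2·342 / (55.2·3) = 4.1304…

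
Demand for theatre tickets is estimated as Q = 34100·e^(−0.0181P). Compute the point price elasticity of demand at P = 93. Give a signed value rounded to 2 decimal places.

-1.68

dQ/dP = −0.0181·Q = -114.653. At P = 93, Q = 6334.41.
Ed = (dQ/dP)·(P/Q) = (-114.653) × (93/6334.41) = -1.6833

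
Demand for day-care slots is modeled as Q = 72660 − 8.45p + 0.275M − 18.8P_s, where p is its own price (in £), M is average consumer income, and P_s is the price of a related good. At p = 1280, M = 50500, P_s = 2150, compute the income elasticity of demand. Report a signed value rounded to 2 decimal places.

At the given values, Q = 72660 − 8.45(1280) + 0.275(50500) − 18.8(2150) = 35311.5.
∂Q/∂M = 0.275.
E = (0.275) × (50500/35311.5) = 0.3932…

0.39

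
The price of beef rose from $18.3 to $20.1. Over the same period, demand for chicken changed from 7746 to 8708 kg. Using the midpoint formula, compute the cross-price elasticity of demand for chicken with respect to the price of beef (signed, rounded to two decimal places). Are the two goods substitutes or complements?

%ΔQ_{chicken} = (8708 − 7746)/avg = 962/8227 = 0.116932…
%ΔP_{beef} = (20.1 − 18.3)/avg = 1.8/19.2 = 0.09375
E_cross = (962/8227) / (1.8/19.2) = 1.2472…
E_cross > 0 ⇒ the goods are substitutes.

1.25; substitutes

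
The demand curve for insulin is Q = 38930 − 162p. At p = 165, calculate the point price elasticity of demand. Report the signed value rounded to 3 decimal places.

-2.191

dQ/dp = −162. At p = 165, Q = 38930 − 162(165) = 12200.
Ed = (dQ/dp)·(p/Q) = −162 × (165/12200) = -2.19098…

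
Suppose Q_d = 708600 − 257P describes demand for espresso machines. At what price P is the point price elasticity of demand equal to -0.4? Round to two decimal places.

787.77

Ed = −257P/(708600 − 257P). Set this equal to -0.4:
257P = 0.4·(708600 − 257P) ⇒ 257P(1 + 0.4) = 0.4·708600
P = 0.4·708600 / (257·1.4) = 787.7709…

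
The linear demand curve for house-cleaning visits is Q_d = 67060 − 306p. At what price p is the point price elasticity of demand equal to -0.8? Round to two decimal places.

Ed = −306p/(67060 − 306p). Set this equal to -0.8:
306p = 0.8·(67060 − 306p) ⇒ 306p(1 + 0.8) = 0.8·67060
p = 0.8·67060 / (306·1.8) = 97.4001…

97.40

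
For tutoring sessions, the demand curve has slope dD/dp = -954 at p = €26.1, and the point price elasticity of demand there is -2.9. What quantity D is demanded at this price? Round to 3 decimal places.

Ed = (dD/dp)·(p/D) ⇒ D = (dD/dp)·p/Ed = (-954)·26.1/(-2.9) = 8586

8586.000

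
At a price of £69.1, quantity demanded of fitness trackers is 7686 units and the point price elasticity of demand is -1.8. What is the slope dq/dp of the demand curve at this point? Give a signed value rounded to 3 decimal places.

-200.214

Ed = (dq/dp)·(p/q) ⇒ dq/dp = Ed·q/p = (-1.8)·7686/69.1 = -200.21418…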